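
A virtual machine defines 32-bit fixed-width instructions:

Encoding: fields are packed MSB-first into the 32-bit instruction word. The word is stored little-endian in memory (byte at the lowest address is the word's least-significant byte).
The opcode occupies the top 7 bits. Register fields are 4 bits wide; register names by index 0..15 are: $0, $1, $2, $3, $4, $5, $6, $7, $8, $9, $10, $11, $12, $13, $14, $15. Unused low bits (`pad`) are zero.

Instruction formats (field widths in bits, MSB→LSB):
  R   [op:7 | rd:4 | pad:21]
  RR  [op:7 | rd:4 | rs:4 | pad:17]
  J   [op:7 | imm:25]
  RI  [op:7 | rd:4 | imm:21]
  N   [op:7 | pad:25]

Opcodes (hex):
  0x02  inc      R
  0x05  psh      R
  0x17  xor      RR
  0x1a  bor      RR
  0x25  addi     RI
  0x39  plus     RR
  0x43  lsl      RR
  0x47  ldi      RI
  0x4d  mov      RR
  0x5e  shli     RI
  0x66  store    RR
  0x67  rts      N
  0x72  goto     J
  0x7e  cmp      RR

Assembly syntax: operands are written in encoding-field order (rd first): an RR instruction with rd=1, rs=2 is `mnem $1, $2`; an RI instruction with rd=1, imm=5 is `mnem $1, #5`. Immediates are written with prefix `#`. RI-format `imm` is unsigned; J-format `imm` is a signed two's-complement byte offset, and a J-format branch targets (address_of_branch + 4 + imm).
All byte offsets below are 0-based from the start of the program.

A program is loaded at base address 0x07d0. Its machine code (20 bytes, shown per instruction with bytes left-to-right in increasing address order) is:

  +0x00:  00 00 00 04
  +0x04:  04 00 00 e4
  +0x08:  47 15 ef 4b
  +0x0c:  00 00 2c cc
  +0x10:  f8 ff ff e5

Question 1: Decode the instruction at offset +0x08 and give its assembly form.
addi $15, #988487

+0x08: 47 15 ef 4b ⇒ word 0x4bef1547 (little)
  top 7b → 0x25 → addi [RI]
  [24:21] rd=15 = $15
  [20:0] imm=988487 = #988487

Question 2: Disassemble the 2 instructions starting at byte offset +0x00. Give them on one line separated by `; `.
inc $0; goto #4

off 0x00: read 00 00 00 04 as little → 0x04000000
  opcode bits[31:25]=0x2: inc/R
  rd@[24:21]=0x0 ⇒ $0
off 0x04: read 04 00 00 e4 as little → 0xe4000004
  opcode bits[31:25]=0x72: goto/J
  imm@[24:0]=0x4 ⇒ #4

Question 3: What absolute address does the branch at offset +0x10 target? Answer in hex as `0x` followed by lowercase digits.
0x07dc

off 0x10: read f8 ff ff e5 as little → 0xe5fffff8
  top 7b → 0x72 → goto [J]
  [24:0] imm=33554424 (s25→-8) = #-8
  target = base 0x07d0 + off 0x10 + 4 + imm -8 = 0x07dc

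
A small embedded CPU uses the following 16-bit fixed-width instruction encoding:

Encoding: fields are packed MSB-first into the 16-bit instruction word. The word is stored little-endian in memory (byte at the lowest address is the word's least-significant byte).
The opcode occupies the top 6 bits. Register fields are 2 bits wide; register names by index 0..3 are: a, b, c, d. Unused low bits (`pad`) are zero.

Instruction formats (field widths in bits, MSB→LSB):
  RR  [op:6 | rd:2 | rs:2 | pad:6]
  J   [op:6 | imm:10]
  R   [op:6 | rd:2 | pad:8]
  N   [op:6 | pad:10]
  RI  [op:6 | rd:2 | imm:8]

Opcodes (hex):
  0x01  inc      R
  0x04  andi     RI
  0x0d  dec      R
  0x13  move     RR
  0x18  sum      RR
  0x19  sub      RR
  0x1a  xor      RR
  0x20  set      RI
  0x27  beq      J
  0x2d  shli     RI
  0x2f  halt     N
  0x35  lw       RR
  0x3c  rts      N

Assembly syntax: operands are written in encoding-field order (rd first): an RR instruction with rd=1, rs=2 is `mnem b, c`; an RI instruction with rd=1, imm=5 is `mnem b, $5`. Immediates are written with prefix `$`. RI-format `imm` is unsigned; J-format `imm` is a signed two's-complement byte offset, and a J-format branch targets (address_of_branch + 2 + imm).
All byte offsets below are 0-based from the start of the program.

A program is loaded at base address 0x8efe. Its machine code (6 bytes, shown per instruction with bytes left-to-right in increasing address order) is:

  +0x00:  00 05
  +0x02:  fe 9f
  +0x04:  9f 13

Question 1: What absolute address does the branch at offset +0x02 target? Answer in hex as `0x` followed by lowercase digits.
0x8f00

@+02  little-endian(fe 9f) = 0x9ffe
  top 6b → 0x27 → beq [J]
  [9:0] imm=1022 (s10→-2) = $-2
  target = base 0x8efe + off 0x02 + 2 + imm -2 = 0x8f00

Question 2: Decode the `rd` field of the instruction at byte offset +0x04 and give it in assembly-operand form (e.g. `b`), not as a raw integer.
off 0x04: read 9f 13 as little → 0x139f
  op=0x139f>>10=0x4 ⇒ andi (RI)
  rd: (w>>8)&0x3=0x3 → d
  imm: (w>>0)&0xff=0x9f → $159

d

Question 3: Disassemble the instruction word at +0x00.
[00] 00 05 → 0x0500
  opcode bits[15:10]=0x1: inc/R
  [9:8] rd=1 = b

inc b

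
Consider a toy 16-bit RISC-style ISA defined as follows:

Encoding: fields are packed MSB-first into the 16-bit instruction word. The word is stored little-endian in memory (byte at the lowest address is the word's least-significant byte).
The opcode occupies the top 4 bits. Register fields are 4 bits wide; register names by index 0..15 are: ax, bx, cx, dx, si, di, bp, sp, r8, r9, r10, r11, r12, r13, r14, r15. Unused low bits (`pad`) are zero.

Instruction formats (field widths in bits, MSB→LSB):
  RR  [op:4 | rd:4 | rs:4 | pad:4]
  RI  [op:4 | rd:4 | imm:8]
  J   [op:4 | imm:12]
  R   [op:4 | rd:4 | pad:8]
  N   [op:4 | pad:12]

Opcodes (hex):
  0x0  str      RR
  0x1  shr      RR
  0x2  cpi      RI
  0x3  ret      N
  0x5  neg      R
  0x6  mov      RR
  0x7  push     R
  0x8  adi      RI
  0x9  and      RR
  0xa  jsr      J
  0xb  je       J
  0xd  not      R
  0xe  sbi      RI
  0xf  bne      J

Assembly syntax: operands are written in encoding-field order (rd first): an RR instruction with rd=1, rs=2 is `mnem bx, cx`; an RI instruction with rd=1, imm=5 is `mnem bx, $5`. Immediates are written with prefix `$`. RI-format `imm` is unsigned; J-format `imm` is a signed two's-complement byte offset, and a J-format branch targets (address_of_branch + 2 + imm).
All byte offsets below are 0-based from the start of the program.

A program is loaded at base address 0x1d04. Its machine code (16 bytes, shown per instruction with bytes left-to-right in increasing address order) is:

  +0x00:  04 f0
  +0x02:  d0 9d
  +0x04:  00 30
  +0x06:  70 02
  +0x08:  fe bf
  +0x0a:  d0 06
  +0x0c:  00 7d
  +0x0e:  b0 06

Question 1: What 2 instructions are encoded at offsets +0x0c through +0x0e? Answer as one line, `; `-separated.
push r13; str bp, r11

+0x0c: 00 7d ⇒ word 0x7d00 (little)
  opcode bits[15:12]=0x7: push/R
  rd@[11:8]=0xd ⇒ r13
+0x0e: b0 06 ⇒ word 0x06b0 (little)
  opcode bits[15:12]=0x0: str/RR
  rd@[11:8]=0x6 ⇒ bp
  rs@[7:4]=0xb ⇒ r11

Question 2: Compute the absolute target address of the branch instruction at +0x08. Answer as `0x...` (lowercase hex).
0x1d0c

+0x08: fe bf ⇒ word 0xbffe (little)
  top 4b → 0xb → je [J]
  imm: (w>>0)&0xfff=0xffe (s12→-2) → $-2
  target = base 0x1d04 + off 0x08 + 2 + imm -2 = 0x1d0c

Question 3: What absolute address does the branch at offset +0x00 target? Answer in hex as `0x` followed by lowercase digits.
[00] 04 f0 → 0xf004
  top 4b → 0xf → bne [J]
  imm: (w>>0)&0xfff=0x4 → $4
  target = base 0x1d04 + off 0x00 + 2 + imm 4 = 0x1d0a

0x1d0a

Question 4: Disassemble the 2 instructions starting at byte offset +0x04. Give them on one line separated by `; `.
off 0x04: read 00 30 as little → 0x3000
  op=0x3000>>12=0x3 ⇒ ret (N)
off 0x06: read 70 02 as little → 0x0270
  op=0x0270>>12=0x0 ⇒ str (RR)
  [11:8] rd=2 = cx
  [7:4] rs=7 = sp

ret; str cx, sp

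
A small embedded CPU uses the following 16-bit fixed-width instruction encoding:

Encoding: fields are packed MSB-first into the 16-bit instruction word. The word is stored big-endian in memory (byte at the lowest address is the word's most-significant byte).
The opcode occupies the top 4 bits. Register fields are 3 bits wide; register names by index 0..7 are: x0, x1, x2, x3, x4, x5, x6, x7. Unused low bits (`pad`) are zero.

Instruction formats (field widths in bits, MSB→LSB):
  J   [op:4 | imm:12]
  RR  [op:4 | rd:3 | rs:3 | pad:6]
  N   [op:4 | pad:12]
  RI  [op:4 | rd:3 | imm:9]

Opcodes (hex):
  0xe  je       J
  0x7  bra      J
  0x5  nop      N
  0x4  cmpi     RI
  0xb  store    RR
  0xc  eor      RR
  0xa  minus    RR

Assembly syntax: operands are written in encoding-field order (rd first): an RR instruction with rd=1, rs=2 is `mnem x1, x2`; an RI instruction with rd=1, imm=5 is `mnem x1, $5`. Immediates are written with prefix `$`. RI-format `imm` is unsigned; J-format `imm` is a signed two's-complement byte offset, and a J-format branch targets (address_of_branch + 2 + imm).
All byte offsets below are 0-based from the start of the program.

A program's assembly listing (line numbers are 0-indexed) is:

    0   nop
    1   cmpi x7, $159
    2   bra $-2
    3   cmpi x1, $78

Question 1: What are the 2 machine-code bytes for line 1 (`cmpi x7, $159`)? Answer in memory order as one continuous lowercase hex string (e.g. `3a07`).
L1: cmpi op=0x4:4|rd=7:3|imm=159:9 ⇒ 0x4e9f ⇒ big 4e 9f

4e9f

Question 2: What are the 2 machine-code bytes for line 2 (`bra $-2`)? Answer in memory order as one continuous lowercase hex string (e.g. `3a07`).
7ffe

line 2 (bra): pack op=0x7:4|imm=-2:12 = 0x7ffe; big→ 7f fe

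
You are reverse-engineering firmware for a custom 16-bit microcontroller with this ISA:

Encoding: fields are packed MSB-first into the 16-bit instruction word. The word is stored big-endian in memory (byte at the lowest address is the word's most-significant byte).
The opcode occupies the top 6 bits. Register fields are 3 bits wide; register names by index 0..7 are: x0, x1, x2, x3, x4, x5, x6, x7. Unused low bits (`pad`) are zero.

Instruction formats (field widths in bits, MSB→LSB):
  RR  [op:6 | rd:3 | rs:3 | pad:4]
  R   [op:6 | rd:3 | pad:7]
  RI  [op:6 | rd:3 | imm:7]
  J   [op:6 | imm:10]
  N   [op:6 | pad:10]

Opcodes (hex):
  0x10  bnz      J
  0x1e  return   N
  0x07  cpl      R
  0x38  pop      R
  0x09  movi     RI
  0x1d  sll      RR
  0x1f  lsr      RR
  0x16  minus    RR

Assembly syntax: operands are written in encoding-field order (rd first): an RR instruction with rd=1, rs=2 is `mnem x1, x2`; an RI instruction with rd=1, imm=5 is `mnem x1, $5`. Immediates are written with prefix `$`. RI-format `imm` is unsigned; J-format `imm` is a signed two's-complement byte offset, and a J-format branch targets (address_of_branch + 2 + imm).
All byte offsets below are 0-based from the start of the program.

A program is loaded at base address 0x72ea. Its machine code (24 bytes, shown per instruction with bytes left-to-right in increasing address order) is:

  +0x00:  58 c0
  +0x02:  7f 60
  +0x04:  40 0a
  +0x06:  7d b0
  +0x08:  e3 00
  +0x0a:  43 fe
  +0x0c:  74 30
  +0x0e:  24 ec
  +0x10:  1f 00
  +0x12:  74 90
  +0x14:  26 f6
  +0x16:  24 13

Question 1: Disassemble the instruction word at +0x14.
off 0x14: read 26 f6 as big → 0x26f6
  top 6b → 0x9 → movi [RI]
  rd: (w>>7)&0x7=0x5 → x5
  imm: (w>>0)&0x7f=0x76 → $118

movi x5, $118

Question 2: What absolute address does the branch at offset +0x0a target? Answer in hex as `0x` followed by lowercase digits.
0x72f4

@+0a  big-endian(43 fe) = 0x43fe
  top 6b → 0x10 → bnz [J]
  [9:0] imm=1022 (s10→-2) = $-2
  target = base 0x72ea + off 0x0a + 2 + imm -2 = 0x72f4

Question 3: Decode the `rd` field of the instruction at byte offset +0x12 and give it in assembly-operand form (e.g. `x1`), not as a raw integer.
x1

off 0x12: read 74 90 as big → 0x7490
  opcode bits[15:10]=0x1d: sll/RR
  rd: (w>>7)&0x7=0x1 → x1
  rs: (w>>4)&0x7=0x1 → x1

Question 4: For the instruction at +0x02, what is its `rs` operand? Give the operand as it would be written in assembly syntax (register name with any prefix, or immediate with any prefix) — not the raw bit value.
x6

+0x02: 7f 60 ⇒ word 0x7f60 (big)
  top 6b → 0x1f → lsr [RR]
  rd: (w>>7)&0x7=0x6 → x6
  rs: (w>>4)&0x7=0x6 → x6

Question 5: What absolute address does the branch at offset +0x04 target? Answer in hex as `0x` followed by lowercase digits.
0x72fa

off 0x04: read 40 0a as big → 0x400a
  top 6b → 0x10 → bnz [J]
  imm@[9:0]=0xa ⇒ $10
  target = base 0x72ea + off 0x04 + 2 + imm 10 = 0x72fa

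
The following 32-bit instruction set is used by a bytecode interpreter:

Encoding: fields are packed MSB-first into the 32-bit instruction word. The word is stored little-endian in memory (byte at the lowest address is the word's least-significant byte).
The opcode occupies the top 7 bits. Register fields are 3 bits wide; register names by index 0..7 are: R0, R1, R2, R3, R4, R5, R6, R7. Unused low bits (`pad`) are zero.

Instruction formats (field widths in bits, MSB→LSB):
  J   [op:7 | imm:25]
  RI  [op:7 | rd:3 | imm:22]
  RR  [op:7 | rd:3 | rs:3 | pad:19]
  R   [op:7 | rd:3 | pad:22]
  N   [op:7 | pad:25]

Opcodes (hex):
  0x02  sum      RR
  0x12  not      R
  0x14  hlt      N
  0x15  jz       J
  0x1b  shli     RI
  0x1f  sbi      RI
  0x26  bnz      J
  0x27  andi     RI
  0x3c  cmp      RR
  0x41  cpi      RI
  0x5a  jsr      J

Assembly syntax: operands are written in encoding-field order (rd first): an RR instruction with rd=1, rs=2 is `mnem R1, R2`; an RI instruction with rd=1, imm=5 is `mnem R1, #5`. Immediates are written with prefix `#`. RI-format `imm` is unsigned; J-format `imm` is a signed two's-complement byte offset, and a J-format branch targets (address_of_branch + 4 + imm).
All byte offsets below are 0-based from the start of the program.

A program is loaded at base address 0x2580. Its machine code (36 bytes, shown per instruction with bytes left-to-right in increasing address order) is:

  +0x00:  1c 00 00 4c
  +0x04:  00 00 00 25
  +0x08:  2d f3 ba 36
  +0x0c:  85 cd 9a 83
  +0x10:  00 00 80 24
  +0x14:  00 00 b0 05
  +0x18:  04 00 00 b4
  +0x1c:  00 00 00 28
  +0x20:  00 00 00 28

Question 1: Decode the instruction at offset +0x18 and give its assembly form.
@+18  little-endian(04 00 00 b4) = 0xb4000004
  top 7b → 0x5a → jsr [J]
  imm@[24:0]=0x4 ⇒ #4

jsr #4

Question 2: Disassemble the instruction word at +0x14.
+0x14: 00 00 b0 05 ⇒ word 0x05b00000 (little)
  top 7b → 0x2 → sum [RR]
  [24:22] rd=6 = R6
  [21:19] rs=6 = R6

sum R6, R6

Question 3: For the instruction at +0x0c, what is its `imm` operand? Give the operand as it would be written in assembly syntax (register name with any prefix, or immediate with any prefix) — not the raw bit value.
[0c] 85 cd 9a 83 → 0x839acd85
  opcode bits[31:25]=0x41: cpi/RI
  rd@[24:22]=0x6 ⇒ R6
  imm@[21:0]=0x1acd85 ⇒ #1756549

#1756549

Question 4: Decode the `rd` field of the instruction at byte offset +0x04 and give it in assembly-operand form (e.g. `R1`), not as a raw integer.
R4

[04] 00 00 00 25 → 0x25000000
  opcode bits[31:25]=0x12: not/R
  rd@[24:22]=0x4 ⇒ R4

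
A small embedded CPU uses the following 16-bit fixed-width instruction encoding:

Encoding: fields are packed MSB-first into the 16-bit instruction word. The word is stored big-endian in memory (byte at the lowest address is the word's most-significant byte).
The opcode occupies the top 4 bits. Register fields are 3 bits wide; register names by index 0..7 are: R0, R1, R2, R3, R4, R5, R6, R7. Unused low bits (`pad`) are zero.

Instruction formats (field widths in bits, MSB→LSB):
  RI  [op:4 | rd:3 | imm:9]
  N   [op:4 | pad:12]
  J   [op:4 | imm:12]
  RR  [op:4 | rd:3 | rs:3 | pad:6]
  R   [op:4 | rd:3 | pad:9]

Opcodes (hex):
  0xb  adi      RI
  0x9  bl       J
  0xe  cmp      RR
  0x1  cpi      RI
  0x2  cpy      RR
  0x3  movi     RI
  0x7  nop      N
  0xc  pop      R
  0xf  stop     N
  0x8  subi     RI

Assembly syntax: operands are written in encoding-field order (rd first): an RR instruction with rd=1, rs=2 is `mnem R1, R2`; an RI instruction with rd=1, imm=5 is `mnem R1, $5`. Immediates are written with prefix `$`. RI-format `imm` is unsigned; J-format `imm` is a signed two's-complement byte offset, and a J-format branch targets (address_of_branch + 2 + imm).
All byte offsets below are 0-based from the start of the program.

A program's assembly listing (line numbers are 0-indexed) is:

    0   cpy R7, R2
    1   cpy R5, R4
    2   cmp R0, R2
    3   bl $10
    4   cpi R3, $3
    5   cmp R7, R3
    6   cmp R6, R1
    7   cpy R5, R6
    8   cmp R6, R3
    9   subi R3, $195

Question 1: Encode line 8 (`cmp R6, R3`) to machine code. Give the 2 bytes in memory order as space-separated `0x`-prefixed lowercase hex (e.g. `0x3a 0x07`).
0xec 0xc0

line 8 (cmp): pack op=0xe:4|rd=6:3|rs=3:3|pad=0:6 = 0xecc0; big→ ec c0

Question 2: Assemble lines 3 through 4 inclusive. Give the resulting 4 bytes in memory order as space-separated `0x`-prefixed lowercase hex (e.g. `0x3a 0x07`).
0x90 0x0a 0x16 0x03

L3: bl op=0x9:4|imm=10:12 ⇒ 0x900a ⇒ big 90 0a
L4: cpi op=0x1:4|rd=3:3|imm=3:9 ⇒ 0x1603 ⇒ big 16 03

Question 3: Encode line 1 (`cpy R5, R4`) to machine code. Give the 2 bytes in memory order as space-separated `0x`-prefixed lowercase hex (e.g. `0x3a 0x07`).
1. cpy fields op=0x2:4|rd=5:3|rs=4:3|pad=0:6 → word 2b00h → 2b 00

0x2b 0x00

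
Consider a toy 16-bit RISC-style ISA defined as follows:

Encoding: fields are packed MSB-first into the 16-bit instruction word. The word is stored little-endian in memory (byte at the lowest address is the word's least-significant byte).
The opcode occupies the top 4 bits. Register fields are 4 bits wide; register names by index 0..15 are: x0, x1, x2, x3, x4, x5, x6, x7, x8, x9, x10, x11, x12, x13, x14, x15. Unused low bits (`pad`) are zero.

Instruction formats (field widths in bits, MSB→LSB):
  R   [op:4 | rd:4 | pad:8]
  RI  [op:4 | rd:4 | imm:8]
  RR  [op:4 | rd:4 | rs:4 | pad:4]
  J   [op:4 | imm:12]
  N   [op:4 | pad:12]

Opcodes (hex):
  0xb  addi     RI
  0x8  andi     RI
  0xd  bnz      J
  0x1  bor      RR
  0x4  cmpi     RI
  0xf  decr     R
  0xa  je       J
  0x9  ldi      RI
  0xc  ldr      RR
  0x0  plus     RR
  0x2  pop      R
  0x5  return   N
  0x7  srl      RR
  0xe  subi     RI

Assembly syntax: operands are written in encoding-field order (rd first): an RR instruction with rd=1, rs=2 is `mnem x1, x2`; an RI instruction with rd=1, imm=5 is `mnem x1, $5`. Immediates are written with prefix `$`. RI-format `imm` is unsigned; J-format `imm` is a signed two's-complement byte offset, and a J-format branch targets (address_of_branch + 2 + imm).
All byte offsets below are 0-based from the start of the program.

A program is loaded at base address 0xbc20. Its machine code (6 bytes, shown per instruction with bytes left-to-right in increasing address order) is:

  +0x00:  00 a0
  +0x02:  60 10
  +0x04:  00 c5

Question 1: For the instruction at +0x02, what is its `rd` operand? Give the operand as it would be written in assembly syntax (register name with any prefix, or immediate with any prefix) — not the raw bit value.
x0

+0x02: 60 10 ⇒ word 0x1060 (little)
  op=0x1060>>12=0x1 ⇒ bor (RR)
  [11:8] rd=0 = x0
  [7:4] rs=6 = x6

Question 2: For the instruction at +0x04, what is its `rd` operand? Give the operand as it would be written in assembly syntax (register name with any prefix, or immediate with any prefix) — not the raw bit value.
x5

+0x04: 00 c5 ⇒ word 0xc500 (little)
  op=0xc500>>12=0xc ⇒ ldr (RR)
  [11:8] rd=5 = x5
  [7:4] rs=0 = x0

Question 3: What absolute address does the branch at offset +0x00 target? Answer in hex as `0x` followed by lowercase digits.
off 0x00: read 00 a0 as little → 0xa000
  top 4b → 0xa → je [J]
  imm@[11:0]=0x0 ⇒ $0
  target = base 0xbc20 + off 0x00 + 2 + imm 0 = 0xbc22

0xbc22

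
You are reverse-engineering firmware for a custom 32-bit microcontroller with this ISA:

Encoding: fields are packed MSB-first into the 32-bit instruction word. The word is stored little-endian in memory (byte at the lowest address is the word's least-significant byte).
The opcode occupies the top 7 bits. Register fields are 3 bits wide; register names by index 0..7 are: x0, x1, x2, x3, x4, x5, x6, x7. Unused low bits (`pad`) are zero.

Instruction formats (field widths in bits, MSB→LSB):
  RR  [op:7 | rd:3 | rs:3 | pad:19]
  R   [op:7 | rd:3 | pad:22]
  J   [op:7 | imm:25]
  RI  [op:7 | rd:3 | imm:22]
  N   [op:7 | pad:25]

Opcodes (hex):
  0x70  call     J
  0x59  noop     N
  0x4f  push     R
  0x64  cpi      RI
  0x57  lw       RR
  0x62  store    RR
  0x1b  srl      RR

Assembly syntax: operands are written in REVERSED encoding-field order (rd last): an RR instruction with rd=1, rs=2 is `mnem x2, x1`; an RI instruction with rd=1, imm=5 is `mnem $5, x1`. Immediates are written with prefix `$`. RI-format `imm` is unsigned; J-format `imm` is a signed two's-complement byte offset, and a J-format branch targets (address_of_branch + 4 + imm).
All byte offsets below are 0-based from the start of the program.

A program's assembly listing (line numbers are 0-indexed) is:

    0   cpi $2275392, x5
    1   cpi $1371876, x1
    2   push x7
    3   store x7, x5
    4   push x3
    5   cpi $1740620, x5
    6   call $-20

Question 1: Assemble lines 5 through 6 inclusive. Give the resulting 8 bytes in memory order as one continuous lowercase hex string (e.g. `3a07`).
line 5 (cpi): pack op=0x64:7|rd=5:3|imm=1740620:22 = 0xc95a8f4c; little→ 4c 8f 5a c9
line 6 (call): pack op=0x70:7|imm=-20:25 = 0xe1ffffec; little→ ec ff ff e1

4c8f5ac9ecffffe1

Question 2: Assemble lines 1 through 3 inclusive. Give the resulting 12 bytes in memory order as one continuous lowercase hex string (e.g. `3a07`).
e4ee54c80000c09f000078c5

1. cpi fields op=0x64:7|rd=1:3|imm=1371876:22 → word c854eee4h → e4 ee 54 c8
2. push fields op=0x4f:7|rd=7:3|pad=0:22 → word 9fc00000h → 00 00 c0 9f
3. store fields op=0x62:7|rd=5:3|rs=7:3|pad=0:19 → word c5780000h → 00 00 78 c5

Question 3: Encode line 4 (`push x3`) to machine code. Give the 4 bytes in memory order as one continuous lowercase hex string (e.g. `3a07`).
0000c09e

4. push fields op=0x4f:7|rd=3:3|pad=0:22 → word 9ec00000h → 00 00 c0 9e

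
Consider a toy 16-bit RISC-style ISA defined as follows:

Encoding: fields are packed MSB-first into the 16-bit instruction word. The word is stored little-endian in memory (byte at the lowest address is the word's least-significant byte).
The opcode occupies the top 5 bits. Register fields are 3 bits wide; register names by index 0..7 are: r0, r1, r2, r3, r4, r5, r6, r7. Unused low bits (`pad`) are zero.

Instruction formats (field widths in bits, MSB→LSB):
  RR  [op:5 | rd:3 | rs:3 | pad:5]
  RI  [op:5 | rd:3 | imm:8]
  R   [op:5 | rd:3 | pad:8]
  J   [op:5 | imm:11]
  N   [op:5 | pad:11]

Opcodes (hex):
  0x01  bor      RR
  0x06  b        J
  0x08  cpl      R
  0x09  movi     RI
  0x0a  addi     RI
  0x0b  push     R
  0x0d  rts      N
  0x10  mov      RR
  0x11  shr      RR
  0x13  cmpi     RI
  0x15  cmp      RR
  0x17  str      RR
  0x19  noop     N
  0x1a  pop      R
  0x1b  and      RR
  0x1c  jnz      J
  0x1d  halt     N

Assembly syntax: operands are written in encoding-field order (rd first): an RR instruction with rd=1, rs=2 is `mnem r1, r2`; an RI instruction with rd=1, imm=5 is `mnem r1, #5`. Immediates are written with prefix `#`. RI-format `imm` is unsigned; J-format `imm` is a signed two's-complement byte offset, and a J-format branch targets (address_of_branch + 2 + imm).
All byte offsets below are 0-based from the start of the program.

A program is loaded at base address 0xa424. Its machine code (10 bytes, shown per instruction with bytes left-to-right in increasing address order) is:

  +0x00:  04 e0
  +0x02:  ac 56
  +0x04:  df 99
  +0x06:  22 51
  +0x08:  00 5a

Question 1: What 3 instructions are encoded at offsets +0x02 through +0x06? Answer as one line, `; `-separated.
@+02  little-endian(ac 56) = 0x56ac
  op=0x56ac>>11=0xa ⇒ addi (RI)
  rd@[10:8]=0x6 ⇒ r6
  imm@[7:0]=0xac ⇒ #172
@+04  little-endian(df 99) = 0x99df
  op=0x99df>>11=0x13 ⇒ cmpi (RI)
  rd@[10:8]=0x1 ⇒ r1
  imm@[7:0]=0xdf ⇒ #223
@+06  little-endian(22 51) = 0x5122
  op=0x5122>>11=0xa ⇒ addi (RI)
  rd@[10:8]=0x1 ⇒ r1
  imm@[7:0]=0x22 ⇒ #34

addi r6, #172; cmpi r1, #223; addi r1, #34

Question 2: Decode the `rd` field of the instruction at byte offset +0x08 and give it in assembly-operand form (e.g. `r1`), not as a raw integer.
[08] 00 5a → 0x5a00
  op=0x5a00>>11=0xb ⇒ push (R)
  [10:8] rd=2 = r2

r2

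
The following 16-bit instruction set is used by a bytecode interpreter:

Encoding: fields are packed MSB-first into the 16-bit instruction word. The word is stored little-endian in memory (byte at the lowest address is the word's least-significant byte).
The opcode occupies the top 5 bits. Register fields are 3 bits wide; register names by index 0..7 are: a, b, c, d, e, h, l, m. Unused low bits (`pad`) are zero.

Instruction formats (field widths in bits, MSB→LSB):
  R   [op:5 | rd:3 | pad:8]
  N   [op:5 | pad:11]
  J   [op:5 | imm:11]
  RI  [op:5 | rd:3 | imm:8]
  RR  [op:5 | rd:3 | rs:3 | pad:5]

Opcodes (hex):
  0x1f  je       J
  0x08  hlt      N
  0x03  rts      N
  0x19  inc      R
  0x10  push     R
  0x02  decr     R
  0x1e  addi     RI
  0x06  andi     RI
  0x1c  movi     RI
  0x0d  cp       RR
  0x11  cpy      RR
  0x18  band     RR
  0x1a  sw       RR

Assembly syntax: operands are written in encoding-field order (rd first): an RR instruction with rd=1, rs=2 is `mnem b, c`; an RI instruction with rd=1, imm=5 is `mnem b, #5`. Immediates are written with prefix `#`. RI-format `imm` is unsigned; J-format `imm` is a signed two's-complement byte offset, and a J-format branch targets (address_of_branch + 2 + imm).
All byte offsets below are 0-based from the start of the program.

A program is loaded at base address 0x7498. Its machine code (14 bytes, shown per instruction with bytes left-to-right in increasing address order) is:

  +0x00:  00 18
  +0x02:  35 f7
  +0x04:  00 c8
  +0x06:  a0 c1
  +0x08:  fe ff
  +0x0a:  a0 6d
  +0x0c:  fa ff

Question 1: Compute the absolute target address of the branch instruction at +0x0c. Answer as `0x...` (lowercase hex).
@+0c  little-endian(fa ff) = 0xfffa
  top 5b → 0x1f → je [J]
  [10:0] imm=2042 (s11→-6) = #-6
  target = base 0x7498 + off 0x0c + 2 + imm -6 = 0x74a0

0x74a0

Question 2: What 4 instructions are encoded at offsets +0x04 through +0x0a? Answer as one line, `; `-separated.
inc a; band b, h; je #-2; cp h, h

[04] 00 c8 → 0xc800
  top 5b → 0x19 → inc [R]
  rd@[10:8]=0x0 ⇒ a
[06] a0 c1 → 0xc1a0
  top 5b → 0x18 → band [RR]
  rd@[10:8]=0x1 ⇒ b
  rs@[7:5]=0x5 ⇒ h
[08] fe ff → 0xfffe
  top 5b → 0x1f → je [J]
  imm@[10:0]=0x7fe (s11→-2) ⇒ #-2
[0a] a0 6d → 0x6da0
  top 5b → 0xd → cp [RR]
  rd@[10:8]=0x5 ⇒ h
  rs@[7:5]=0x5 ⇒ h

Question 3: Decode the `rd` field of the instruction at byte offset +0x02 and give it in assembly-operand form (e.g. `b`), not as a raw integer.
+0x02: 35 f7 ⇒ word 0xf735 (little)
  top 5b → 0x1e → addi [RI]
  rd: (w>>8)&0x7=0x7 → m
  imm: (w>>0)&0xff=0x35 → #53

m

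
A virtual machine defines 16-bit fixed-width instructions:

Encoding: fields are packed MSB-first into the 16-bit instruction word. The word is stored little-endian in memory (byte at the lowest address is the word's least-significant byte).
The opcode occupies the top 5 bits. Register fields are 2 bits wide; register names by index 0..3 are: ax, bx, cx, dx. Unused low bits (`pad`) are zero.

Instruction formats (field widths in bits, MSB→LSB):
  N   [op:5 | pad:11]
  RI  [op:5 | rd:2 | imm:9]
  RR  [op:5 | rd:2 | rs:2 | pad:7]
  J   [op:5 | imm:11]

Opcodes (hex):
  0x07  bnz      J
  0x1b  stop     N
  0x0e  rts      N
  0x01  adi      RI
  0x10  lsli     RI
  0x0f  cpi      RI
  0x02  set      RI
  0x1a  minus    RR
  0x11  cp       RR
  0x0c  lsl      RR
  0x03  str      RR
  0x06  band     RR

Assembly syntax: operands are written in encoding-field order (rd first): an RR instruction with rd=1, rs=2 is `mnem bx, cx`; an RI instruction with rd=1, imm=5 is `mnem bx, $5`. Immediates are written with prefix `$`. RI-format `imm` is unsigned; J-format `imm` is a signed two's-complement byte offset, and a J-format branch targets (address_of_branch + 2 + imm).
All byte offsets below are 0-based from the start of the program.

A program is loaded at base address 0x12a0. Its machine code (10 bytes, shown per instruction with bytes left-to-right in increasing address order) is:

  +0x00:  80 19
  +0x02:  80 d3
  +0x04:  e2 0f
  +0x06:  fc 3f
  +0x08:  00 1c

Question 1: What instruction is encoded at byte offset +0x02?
minus bx, dx

@+02  little-endian(80 d3) = 0xd380
  op=0xd380>>11=0x1a ⇒ minus (RR)
  rd: (w>>9)&0x3=0x1 → bx
  rs: (w>>7)&0x3=0x3 → dx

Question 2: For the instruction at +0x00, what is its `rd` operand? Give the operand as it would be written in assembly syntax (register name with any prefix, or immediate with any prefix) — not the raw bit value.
ax

[00] 80 19 → 0x1980
  op=0x1980>>11=0x3 ⇒ str (RR)
  rd@[10:9]=0x0 ⇒ ax
  rs@[8:7]=0x3 ⇒ dx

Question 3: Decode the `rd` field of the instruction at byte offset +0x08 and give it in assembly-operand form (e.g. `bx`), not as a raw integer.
+0x08: 00 1c ⇒ word 0x1c00 (little)
  op=0x1c00>>11=0x3 ⇒ str (RR)
  [10:9] rd=2 = cx
  [8:7] rs=0 = ax

cx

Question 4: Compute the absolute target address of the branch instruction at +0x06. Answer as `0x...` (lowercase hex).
@+06  little-endian(fc 3f) = 0x3ffc
  op=0x3ffc>>11=0x7 ⇒ bnz (J)
  imm@[10:0]=0x7fc (s11→-4) ⇒ $-4
  target = base 0x12a0 + off 0x06 + 2 + imm -4 = 0x12a4

0x12a4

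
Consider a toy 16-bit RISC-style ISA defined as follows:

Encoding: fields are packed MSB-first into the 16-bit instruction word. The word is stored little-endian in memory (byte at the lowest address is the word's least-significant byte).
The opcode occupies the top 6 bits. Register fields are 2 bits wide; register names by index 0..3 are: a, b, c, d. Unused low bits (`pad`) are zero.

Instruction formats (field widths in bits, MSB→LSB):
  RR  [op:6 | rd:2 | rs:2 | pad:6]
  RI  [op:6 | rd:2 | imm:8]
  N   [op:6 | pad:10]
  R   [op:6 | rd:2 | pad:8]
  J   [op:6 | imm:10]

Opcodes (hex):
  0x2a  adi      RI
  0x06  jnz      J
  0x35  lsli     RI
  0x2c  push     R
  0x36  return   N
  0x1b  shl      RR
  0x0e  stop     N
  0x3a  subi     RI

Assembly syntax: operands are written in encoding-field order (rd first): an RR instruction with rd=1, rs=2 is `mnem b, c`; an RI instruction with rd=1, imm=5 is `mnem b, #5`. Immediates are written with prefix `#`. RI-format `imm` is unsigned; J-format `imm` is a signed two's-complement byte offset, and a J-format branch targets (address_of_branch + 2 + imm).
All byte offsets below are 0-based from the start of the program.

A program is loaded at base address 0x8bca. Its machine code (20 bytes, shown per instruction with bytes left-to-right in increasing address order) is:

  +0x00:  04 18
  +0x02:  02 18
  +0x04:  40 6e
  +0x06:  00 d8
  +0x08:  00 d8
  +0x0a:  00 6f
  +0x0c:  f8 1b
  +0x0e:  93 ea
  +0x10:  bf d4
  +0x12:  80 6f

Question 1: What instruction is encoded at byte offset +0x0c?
@+0c  little-endian(f8 1b) = 0x1bf8
  top 6b → 0x6 → jnz [J]
  [9:0] imm=1016 (s10→-8) = #-8

jnz #-8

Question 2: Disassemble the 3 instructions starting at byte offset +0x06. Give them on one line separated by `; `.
[06] 00 d8 → 0xd800
  top 6b → 0x36 → return [N]
[08] 00 d8 → 0xd800
  top 6b → 0x36 → return [N]
[0a] 00 6f → 0x6f00
  top 6b → 0x1b → shl [RR]
  [9:8] rd=3 = d
  [7:6] rs=0 = a

return; return; shl d, a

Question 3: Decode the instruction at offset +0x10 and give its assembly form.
lsli a, #191

@+10  little-endian(bf d4) = 0xd4bf
  top 6b → 0x35 → lsli [RI]
  rd@[9:8]=0x0 ⇒ a
  imm@[7:0]=0xbf ⇒ #191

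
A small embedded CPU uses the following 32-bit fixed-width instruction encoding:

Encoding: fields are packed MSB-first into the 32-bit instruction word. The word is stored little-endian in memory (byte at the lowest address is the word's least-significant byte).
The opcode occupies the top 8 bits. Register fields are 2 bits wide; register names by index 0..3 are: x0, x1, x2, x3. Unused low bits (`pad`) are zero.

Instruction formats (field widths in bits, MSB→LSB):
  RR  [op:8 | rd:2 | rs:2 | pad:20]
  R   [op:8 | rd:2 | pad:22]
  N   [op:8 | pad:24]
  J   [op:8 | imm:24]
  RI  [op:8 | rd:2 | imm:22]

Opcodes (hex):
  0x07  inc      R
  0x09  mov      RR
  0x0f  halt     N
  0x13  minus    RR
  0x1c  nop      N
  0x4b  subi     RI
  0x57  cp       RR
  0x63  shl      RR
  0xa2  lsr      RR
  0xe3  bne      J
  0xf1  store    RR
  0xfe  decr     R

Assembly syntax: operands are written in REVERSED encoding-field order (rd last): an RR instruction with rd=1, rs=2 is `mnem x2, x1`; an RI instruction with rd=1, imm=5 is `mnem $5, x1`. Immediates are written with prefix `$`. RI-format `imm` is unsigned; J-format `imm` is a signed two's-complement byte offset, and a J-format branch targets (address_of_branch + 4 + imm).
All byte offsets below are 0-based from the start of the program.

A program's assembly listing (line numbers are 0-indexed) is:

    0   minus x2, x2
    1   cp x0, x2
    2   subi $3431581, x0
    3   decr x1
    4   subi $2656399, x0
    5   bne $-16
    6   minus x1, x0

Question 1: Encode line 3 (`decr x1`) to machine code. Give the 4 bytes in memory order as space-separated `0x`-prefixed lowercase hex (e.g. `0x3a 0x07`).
0x00 0x00 0x40 0xfe

3. decr fields op=0xfe:8|rd=1:2|pad=0:22 → word fe400000h → 00 00 40 fe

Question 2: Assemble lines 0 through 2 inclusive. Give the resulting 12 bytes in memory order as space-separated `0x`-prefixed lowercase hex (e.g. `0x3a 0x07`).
0. minus fields op=0x13:8|rd=2:2|rs=2:2|pad=0:20 → word 13a00000h → 00 00 a0 13
1. cp fields op=0x57:8|rd=2:2|rs=0:2|pad=0:20 → word 57800000h → 00 00 80 57
2. subi fields op=0x4b:8|rd=0:2|imm=3431581:22 → word 4b345c9dh → 9d 5c 34 4b

0x00 0x00 0xa0 0x13 0x00 0x00 0x80 0x57 0x9d 0x5c 0x34 0x4b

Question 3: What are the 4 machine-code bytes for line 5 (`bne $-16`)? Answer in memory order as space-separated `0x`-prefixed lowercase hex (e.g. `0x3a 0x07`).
0xf0 0xff 0xff 0xe3

line 5 (bne): pack op=0xe3:8|imm=-16:24 = 0xe3fffff0; little→ f0 ff ff e3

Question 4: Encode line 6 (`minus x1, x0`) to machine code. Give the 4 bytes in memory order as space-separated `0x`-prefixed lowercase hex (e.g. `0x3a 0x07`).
L6: minus op=0x13:8|rd=0:2|rs=1:2|pad=0:20 ⇒ 0x13100000 ⇒ little 00 00 10 13

0x00 0x00 0x10 0x13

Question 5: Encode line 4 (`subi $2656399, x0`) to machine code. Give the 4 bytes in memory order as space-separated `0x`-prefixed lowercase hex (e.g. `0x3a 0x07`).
0x8f 0x88 0x28 0x4b

line 4 (subi): pack op=0x4b:8|rd=0:2|imm=2656399:22 = 0x4b28888f; little→ 8f 88 28 4b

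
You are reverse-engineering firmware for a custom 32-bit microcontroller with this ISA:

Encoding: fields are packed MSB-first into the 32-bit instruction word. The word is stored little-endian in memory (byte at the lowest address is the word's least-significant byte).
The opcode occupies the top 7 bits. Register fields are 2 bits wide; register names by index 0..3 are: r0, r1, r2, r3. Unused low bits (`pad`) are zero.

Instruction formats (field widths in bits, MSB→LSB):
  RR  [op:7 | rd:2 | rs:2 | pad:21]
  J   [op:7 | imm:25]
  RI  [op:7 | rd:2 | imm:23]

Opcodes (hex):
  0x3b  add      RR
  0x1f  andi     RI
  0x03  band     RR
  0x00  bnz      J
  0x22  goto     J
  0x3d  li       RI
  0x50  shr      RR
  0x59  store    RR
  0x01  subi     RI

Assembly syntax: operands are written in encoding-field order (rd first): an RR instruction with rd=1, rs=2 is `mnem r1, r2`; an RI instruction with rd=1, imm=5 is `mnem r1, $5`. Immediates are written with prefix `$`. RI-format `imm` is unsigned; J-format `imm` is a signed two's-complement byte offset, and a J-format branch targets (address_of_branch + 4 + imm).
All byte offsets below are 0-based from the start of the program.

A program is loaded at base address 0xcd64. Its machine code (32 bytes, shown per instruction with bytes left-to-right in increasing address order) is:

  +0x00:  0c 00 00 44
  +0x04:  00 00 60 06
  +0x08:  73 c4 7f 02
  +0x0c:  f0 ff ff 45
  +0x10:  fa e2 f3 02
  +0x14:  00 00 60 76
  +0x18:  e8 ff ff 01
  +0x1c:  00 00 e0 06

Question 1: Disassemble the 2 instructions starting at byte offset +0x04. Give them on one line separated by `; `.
+0x04: 00 00 60 06 ⇒ word 0x06600000 (little)
  top 7b → 0x3 → band [RR]
  rd@[24:23]=0x0 ⇒ r0
  rs@[22:21]=0x3 ⇒ r3
+0x08: 73 c4 7f 02 ⇒ word 0x027fc473 (little)
  top 7b → 0x1 → subi [RI]
  rd@[24:23]=0x0 ⇒ r0
  imm@[22:0]=0x7fc473 ⇒ $8373363

band r0, r3; subi r0, $8373363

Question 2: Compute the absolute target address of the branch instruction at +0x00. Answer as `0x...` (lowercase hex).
0xcd74

+0x00: 0c 00 00 44 ⇒ word 0x4400000c (little)
  opcode bits[31:25]=0x22: goto/J
  imm: (w>>0)&0x1ffffff=0xc → $12
  target = base 0xcd64 + off 0x00 + 4 + imm 12 = 0xcd74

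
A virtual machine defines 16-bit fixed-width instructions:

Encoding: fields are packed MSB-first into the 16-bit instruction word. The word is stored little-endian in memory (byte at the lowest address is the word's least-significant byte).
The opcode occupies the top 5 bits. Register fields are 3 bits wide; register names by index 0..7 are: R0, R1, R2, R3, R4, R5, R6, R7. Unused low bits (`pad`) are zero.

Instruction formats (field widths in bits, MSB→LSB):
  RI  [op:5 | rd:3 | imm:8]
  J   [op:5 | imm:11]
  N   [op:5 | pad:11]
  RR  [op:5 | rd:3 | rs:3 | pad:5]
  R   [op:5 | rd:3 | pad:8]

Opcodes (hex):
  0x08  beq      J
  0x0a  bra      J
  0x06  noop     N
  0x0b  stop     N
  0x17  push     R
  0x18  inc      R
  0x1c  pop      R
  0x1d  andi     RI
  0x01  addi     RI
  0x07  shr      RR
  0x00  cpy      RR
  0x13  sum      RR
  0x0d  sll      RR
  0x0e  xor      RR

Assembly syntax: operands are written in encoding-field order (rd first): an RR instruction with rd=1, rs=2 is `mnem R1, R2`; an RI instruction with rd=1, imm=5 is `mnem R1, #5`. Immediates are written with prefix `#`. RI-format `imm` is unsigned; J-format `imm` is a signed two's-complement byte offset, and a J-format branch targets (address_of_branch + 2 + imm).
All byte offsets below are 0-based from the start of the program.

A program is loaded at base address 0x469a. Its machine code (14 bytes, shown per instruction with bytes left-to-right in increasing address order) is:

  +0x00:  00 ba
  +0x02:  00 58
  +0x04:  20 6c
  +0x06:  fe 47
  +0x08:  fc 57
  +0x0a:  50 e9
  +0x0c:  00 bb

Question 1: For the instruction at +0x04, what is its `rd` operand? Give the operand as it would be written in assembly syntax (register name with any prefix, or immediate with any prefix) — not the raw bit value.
[04] 20 6c → 0x6c20
  opcode bits[15:11]=0xd: sll/RR
  [10:8] rd=4 = R4
  [7:5] rs=1 = R1

R4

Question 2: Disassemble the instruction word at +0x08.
+0x08: fc 57 ⇒ word 0x57fc (little)
  opcode bits[15:11]=0xa: bra/J
  imm@[10:0]=0x7fc (s11→-4) ⇒ #-4

bra #-4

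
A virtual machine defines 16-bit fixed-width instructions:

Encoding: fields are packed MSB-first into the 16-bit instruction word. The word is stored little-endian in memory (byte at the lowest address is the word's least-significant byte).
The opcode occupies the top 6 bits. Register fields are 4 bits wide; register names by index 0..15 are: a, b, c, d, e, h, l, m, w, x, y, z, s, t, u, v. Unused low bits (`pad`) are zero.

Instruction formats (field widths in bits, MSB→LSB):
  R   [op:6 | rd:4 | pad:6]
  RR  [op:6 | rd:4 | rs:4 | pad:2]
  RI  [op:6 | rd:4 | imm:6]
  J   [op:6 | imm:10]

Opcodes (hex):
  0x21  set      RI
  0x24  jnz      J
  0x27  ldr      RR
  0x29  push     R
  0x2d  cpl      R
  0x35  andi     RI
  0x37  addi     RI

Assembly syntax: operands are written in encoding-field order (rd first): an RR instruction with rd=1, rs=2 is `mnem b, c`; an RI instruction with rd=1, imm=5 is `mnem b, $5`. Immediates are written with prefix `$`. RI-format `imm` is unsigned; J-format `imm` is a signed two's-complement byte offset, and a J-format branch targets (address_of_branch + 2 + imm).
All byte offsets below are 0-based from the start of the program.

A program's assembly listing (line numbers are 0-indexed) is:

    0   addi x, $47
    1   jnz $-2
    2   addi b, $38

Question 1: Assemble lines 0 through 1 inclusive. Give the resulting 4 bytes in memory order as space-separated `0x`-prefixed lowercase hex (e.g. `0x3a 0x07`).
0. addi fields op=0x37:6|rd=9:4|imm=47:6 → word de6fh → 6f de
1. jnz fields op=0x24:6|imm=-2:10 → word 93feh → fe 93

0x6f 0xde 0xfe 0x93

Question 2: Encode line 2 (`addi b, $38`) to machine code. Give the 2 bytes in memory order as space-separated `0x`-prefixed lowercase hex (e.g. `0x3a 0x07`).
line 2 (addi): pack op=0x37:6|rd=1:4|imm=38:6 = 0xdc66; little→ 66 dc

0x66 0xdc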